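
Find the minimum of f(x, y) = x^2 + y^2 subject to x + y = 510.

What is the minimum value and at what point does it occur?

Substitute y = 510 - x into f(x,y) = x^2 + y^2:
g(x) = x^2 + (510 - x)^2 = 2x^2 - 1020x + 260100
g'(x) = 4x - 1020 = 0  =>  x = 255
y = 510 - 255 = 255
Minimum value = 255^2 + 255^2 = 130050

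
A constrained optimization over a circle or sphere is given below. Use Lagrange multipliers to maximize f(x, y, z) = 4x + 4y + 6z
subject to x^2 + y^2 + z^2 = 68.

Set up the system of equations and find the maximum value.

Lagrange conditions: 4 = 2*lambda*x, 4 = 2*lambda*y, 6 = 2*lambda*z
So x:4 = y:4 = z:6, i.e. x = 4t, y = 4t, z = 6t
Constraint: t^2*(4^2 + 4^2 + 6^2) = 68
  t^2 * 68 = 68  =>  t = sqrt(1)
Maximum = 4*4t + 4*4t + 6*6t = 68*sqrt(1) = 68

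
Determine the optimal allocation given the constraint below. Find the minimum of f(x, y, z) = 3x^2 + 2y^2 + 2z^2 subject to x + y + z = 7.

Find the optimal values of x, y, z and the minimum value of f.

Using Lagrange multipliers on f = 3x^2 + 2y^2 + 2z^2 with constraint x + y + z = 7:
Conditions: 2*3*x = lambda, 2*2*y = lambda, 2*2*z = lambda
So x = lambda/6, y = lambda/4, z = lambda/4
Substituting into constraint: lambda * (2/3) = 7
lambda = 21/2
x = 7/4, y = 21/8, z = 21/8
Minimum value = 147/4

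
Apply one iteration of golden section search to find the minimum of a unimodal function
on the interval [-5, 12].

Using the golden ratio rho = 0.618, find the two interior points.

Golden section search on [-5, 12].
Golden ratio rho = 0.618 (approx).
Interior points:
  x_1 = -5 + (1-0.618)*17 = 1.4940
  x_2 = -5 + 0.618*17 = 5.5060
Compare f(x_1) and f(x_2) to determine which subinterval to keep.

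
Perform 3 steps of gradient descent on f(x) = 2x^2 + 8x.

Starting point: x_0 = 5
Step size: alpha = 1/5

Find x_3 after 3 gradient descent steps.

f(x) = 2x^2 + 8x, f'(x) = 4x + (8)
Step 1: f'(5) = 28, x_1 = 5 - 1/5 * 28 = -3/5
Step 2: f'(-3/5) = 28/5, x_2 = -3/5 - 1/5 * 28/5 = -43/25
Step 3: f'(-43/25) = 28/25, x_3 = -43/25 - 1/5 * 28/25 = -243/125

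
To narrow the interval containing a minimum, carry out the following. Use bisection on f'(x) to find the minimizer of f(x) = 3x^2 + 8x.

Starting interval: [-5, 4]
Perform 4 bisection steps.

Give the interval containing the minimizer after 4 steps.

Finding critical point of f(x) = 3x^2 + 8x using bisection on f'(x) = 6x + 8.
f'(x) = 0 when x = -4/3.
Starting interval: [-5, 4]
Step 1: mid = -1/2, f'(mid) = 5, new interval = [-5, -1/2]
Step 2: mid = -11/4, f'(mid) = -17/2, new interval = [-11/4, -1/2]
Step 3: mid = -13/8, f'(mid) = -7/4, new interval = [-13/8, -1/2]
Step 4: mid = -17/16, f'(mid) = 13/8, new interval = [-13/8, -17/16]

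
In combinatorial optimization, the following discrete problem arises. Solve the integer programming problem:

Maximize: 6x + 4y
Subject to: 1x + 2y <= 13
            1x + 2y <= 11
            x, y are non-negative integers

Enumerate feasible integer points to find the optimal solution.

Constraint 1: 1x + 2y <= 13
Constraint 2: 1x + 2y <= 11
Feasible x range (need y >= 0): 0 <= x <= min(13/1, 11/1) => x in {0, ..., 11}.
Enumerate feasible integer points row by row (the coefficient of y is 4 > 0, so for each x the largest feasible y gives the best value):
  x = 0: y <= min((13 - 1*0)/2, (11 - 1*0)/2) => y in {0, ..., 5}; best 6*0 + 4*5 = 20
  x = 1: y <= min((13 - 1*1)/2, (11 - 1*1)/2) => y in {0, ..., 5}; best 6*1 + 4*5 = 26
  x = 2: y <= min((13 - 1*2)/2, (11 - 1*2)/2) => y in {0, ..., 4}; best 6*2 + 4*4 = 28
  x = 3: y <= min((13 - 1*3)/2, (11 - 1*3)/2) => y in {0, ..., 4}; best 6*3 + 4*4 = 34
  x = 4: y <= min((13 - 1*4)/2, (11 - 1*4)/2) => y in {0, ..., 3}; best 6*4 + 4*3 = 36
  x = 5: y <= min((13 - 1*5)/2, (11 - 1*5)/2) => y in {0, ..., 3}; best 6*5 + 4*3 = 42
  x = 6: y <= min((13 - 1*6)/2, (11 - 1*6)/2) => y in {0, ..., 2}; best 6*6 + 4*2 = 44
  x = 7: y <= min((13 - 1*7)/2, (11 - 1*7)/2) => y in {0, ..., 2}; best 6*7 + 4*2 = 50
  x = 8: y <= min((13 - 1*8)/2, (11 - 1*8)/2) => y in {0, ..., 1}; best 6*8 + 4*1 = 52
  x = 9: y <= min((13 - 1*9)/2, (11 - 1*9)/2) => y in {0, ..., 1}; best 6*9 + 4*1 = 58
  x = 10: y <= min((13 - 1*10)/2, (11 - 1*10)/2) => y in {0}; best 6*10 + 4*0 = 60
  x = 11: y <= min((13 - 1*11)/2, (11 - 1*11)/2) => y in {0}; best 6*11 + 4*0 = 66
The maximum 6x + 4y = 66 is achieved at x = 11, y = 0.
Check: 1*11 + 2*0 = 11 <= 13 and 1*11 + 2*0 = 11 <= 11.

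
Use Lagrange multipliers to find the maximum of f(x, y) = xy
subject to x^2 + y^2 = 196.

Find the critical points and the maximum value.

Lagrange conditions: y = 2*lambda*x and x = 2*lambda*y
If x = 0 then y = 0, violating the constraint, so x, y != 0.
Dividing: y/x = x/y => x^2 = y^2 => y = x or y = -x
Constraint: 2x^2 = 196 => x^2 = 98 => x = +/-sqrt(98)
Critical points: (sqrt(98), sqrt(98)), (-sqrt(98), -sqrt(98)), (sqrt(98), -sqrt(98)), (-sqrt(98), sqrt(98))
  y = x:  xy = x^2 = 98  at (sqrt(98), sqrt(98)) and (-sqrt(98), -sqrt(98))
  y = -x: xy = -x^2 = -98 at (sqrt(98), -sqrt(98)) and (-sqrt(98), sqrt(98))
Maximum xy = 98 at (sqrt(98), sqrt(98)) and (-sqrt(98), -sqrt(98))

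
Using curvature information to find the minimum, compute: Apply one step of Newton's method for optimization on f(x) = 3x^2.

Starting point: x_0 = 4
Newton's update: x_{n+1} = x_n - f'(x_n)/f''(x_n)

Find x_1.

f(x) = 3x^2
f'(x) = 6x + (0), f''(x) = 6
Newton step: x_1 = x_0 - f'(x_0)/f''(x_0)
f'(4) = 24
x_1 = 4 - 24/6 = 0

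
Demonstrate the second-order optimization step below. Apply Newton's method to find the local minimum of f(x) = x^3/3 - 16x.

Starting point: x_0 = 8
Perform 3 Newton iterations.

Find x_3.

f(x) = x^3/3 - 16x
f'(x) = x^2 - 16, f''(x) = 2x
Newton update: x_{n+1} = x_n - (x_n^2 - 16)/(2*x_n)
Step 1: x_0 = 8, f'=48, f''=16, x_1 = 5
Step 2: x_1 = 5, f'=9, f''=10, x_2 = 41/10
Step 3: x_2 = 41/10, f'=81/100, f''=41/5, x_3 = 3281/820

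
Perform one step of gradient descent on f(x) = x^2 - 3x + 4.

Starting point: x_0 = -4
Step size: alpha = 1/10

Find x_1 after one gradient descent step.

f(x) = x^2 - 3x + 4
f'(x) = 2x - 3
f'(-4) = 2*-4 + (-3) = -11
x_1 = x_0 - alpha * f'(x_0) = -4 - 1/10 * -11 = -29/10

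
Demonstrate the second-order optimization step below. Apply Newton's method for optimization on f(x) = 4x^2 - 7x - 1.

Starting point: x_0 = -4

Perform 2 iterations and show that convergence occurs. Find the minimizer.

f(x) = 4x^2 - 7x - 1, f'(x) = 8x + (-7), f''(x) = 8
Step 1: f'(-4) = -39, x_1 = -4 - -39/8 = 7/8
Step 2: f'(7/8) = 0, x_2 = 7/8 (converged)
Newton's method converges in 1 step for quadratics.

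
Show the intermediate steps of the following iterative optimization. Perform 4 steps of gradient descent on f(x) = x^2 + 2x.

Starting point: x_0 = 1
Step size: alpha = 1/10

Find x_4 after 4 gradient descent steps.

f(x) = x^2 + 2x, f'(x) = 2x + (2)
Step 1: f'(1) = 4, x_1 = 1 - 1/10 * 4 = 3/5
Step 2: f'(3/5) = 16/5, x_2 = 3/5 - 1/10 * 16/5 = 7/25
Step 3: f'(7/25) = 64/25, x_3 = 7/25 - 1/10 * 64/25 = 3/125
Step 4: f'(3/125) = 256/125, x_4 = 3/125 - 1/10 * 256/125 = -113/625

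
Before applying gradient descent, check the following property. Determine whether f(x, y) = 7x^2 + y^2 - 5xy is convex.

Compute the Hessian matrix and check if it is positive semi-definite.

f(x,y) = 7x^2 + y^2 - 5xy
Hessian H = [[14, -5], [-5, 2]]
trace(H) = 16, det(H) = 3
Eigenvalues: (16 +/- sqrt(244)) / 2 = 15.81, 0.1898
Since both eigenvalues > 0, f is convex.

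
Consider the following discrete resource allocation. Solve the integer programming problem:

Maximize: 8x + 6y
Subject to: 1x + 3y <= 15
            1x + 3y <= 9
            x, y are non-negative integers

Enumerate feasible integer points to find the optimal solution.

Constraint 1: 1x + 3y <= 15
Constraint 2: 1x + 3y <= 9
Feasible x range (need y >= 0): 0 <= x <= min(15/1, 9/1) => x in {0, ..., 9}.
Enumerate feasible integer points row by row (the coefficient of y is 6 > 0, so for each x the largest feasible y gives the best value):
  x = 0: y <= min((15 - 1*0)/3, (9 - 1*0)/3) => y in {0, ..., 3}; best 8*0 + 6*3 = 18
  x = 1: y <= min((15 - 1*1)/3, (9 - 1*1)/3) => y in {0, ..., 2}; best 8*1 + 6*2 = 20
  x = 2: y <= min((15 - 1*2)/3, (9 - 1*2)/3) => y in {0, ..., 2}; best 8*2 + 6*2 = 28
  x = 3: y <= min((15 - 1*3)/3, (9 - 1*3)/3) => y in {0, ..., 2}; best 8*3 + 6*2 = 36
  x = 4: y <= min((15 - 1*4)/3, (9 - 1*4)/3) => y in {0, ..., 1}; best 8*4 + 6*1 = 38
  x = 5: y <= min((15 - 1*5)/3, (9 - 1*5)/3) => y in {0, ..., 1}; best 8*5 + 6*1 = 46
  x = 6: y <= min((15 - 1*6)/3, (9 - 1*6)/3) => y in {0, ..., 1}; best 8*6 + 6*1 = 54
  x = 7: y <= min((15 - 1*7)/3, (9 - 1*7)/3) => y in {0}; best 8*7 + 6*0 = 56
  x = 8: y <= min((15 - 1*8)/3, (9 - 1*8)/3) => y in {0}; best 8*8 + 6*0 = 64
  x = 9: y <= min((15 - 1*9)/3, (9 - 1*9)/3) => y in {0}; best 8*9 + 6*0 = 72
The maximum 8x + 6y = 72 is achieved at x = 9, y = 0.
Check: 1*9 + 3*0 = 9 <= 15 and 1*9 + 3*0 = 9 <= 9.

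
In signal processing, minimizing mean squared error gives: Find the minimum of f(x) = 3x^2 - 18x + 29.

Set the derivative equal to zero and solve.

f(x) = 3x^2 - 18x + 29
f'(x) = 6x + (-18) = 0
x = 18/6 = 3
f(3) = 2
Since f''(x) = 6 > 0, this is a minimum.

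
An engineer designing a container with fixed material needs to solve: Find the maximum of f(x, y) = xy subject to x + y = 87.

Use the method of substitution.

Substitute y = 87 - x into f(x,y) = xy:
g(x) = x(87 - x) = 87x - x^2
g'(x) = 87 - 2x = 0  =>  x = 87/2
y = 87 - 87/2 = 87/2
Maximum value = (87/2) * (87/2) = 7569/4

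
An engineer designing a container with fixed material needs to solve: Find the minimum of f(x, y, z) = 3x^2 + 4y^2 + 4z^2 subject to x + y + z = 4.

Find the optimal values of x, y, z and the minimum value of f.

Using Lagrange multipliers on f = 3x^2 + 4y^2 + 4z^2 with constraint x + y + z = 4:
Conditions: 2*3*x = lambda, 2*4*y = lambda, 2*4*z = lambda
So x = lambda/6, y = lambda/8, z = lambda/8
Substituting into constraint: lambda * (5/12) = 4
lambda = 48/5
x = 8/5, y = 6/5, z = 6/5
Minimum value = 96/5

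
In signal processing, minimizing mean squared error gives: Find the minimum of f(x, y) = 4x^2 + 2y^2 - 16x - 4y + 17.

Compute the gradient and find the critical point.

f(x,y) = 4x^2 + 2y^2 - 16x - 4y + 17
df/dx = 8x + (-16) = 0  =>  x = 2
df/dy = 4y + (-4) = 0  =>  y = 1
f(2, 1) = 4*(2)^2 + 2*(1)^2 + -16*(2) + -4*(1) + 17 = -1
Hessian is diagonal with entries 8, 4 > 0, so this is a minimum.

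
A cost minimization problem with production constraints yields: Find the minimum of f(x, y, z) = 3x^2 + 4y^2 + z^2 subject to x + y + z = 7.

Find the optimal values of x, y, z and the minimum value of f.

Using Lagrange multipliers on f = 3x^2 + 4y^2 + z^2 with constraint x + y + z = 7:
Conditions: 2*3*x = lambda, 2*4*y = lambda, 2*1*z = lambda
So x = lambda/6, y = lambda/8, z = lambda/2
Substituting into constraint: lambda * (19/24) = 7
lambda = 168/19
x = 28/19, y = 21/19, z = 84/19
Minimum value = 588/19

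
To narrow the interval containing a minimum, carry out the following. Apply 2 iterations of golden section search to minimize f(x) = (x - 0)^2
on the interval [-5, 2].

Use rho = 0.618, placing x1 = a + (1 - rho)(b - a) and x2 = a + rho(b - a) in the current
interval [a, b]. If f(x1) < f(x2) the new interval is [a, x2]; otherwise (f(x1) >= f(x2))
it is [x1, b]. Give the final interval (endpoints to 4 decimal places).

Golden section search for min of f(x) = (x - 0)^2 on [-5, 2].
Each step: x1 = a + (1 - rho)(b - a), x2 = a + rho(b - a); if f(x1) < f(x2) keep [a, x2], otherwise keep [x1, b].
Step 1: [-5.0000, 2.0000], x1=-2.3260 (f=5.4103), x2=-0.6740 (f=0.4543); f(x1) > f(x2) => keep [-2.3260, 2.0000]
Step 2: [-2.3260, 2.0000], x1=-0.6735 (f=0.4536), x2=0.3475 (f=0.1207); f(x1) > f(x2) => keep [-0.6735, 2.0000]
Final interval: [-0.6735, 2.0000]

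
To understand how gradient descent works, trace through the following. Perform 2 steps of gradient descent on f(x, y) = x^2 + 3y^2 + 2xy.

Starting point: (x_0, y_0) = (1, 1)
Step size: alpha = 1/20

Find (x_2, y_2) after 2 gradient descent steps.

f(x,y) = x^2 + 3y^2 + 2xy
grad_x = 2x + 2y, grad_y = 6y + 2x
Step 1: grad = (4, 8), (4/5, 3/5)
Step 2: grad = (14/5, 26/5), (33/50, 17/50)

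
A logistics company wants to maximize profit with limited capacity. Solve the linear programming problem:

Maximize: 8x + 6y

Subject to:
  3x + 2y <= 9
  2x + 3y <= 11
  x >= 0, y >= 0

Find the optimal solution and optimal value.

Feasible vertices: (0, 0), (0, 11/3), (1, 3), (3, 0)
Objective 8x + 6y at each:
  (0, 0): 0
  (0, 11/3): 22
  (1, 3): 26
  (3, 0): 24
Maximum is 26 at (1, 3).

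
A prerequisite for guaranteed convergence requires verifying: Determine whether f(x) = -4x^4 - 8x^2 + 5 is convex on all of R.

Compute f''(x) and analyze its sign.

f(x) = -4x^4 - 8x^2 + 5
f'(x) = -16x^3 + -16x
f''(x) = -48x^2 + -16
f''(x) = -48x^2 + -16 <= -16 < 0 for all x
Therefore, f is concave on R.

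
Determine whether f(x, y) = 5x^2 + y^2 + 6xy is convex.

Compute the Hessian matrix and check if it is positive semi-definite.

f(x,y) = 5x^2 + y^2 + 6xy
Hessian H = [[10, 6], [6, 2]]
trace(H) = 12, det(H) = -16
Eigenvalues: (12 +/- sqrt(208)) / 2 = 13.21, -1.211
Since not both eigenvalues positive, f is neither convex nor concave.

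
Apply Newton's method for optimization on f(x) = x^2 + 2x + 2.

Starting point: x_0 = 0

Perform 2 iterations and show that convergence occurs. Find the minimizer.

f(x) = x^2 + 2x + 2, f'(x) = 2x + (2), f''(x) = 2
Step 1: f'(0) = 2, x_1 = 0 - 2/2 = -1
Step 2: f'(-1) = 0, x_2 = -1 (converged)
Newton's method converges in 1 step for quadratics.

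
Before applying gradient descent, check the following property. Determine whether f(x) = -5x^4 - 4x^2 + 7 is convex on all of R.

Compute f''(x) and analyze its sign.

f(x) = -5x^4 - 4x^2 + 7
f'(x) = -20x^3 + -8x
f''(x) = -60x^2 + -8
f''(x) = -60x^2 + -8 <= -8 < 0 for all x
Therefore, f is concave on R.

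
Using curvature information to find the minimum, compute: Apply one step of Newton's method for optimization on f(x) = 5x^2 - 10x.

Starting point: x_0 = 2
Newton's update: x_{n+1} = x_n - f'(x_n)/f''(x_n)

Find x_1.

f(x) = 5x^2 - 10x
f'(x) = 10x + (-10), f''(x) = 10
Newton step: x_1 = x_0 - f'(x_0)/f''(x_0)
f'(2) = 10
x_1 = 2 - 10/10 = 1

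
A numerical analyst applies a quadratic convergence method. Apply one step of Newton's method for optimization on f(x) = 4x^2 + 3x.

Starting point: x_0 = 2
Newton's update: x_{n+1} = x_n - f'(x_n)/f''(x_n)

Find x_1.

f(x) = 4x^2 + 3x
f'(x) = 8x + (3), f''(x) = 8
Newton step: x_1 = x_0 - f'(x_0)/f''(x_0)
f'(2) = 19
x_1 = 2 - 19/8 = -3/8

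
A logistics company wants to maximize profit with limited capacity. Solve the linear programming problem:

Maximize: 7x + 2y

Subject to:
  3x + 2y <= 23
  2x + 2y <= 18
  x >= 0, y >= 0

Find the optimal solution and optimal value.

Feasible vertices: (0, 0), (0, 9), (5, 4), (23/3, 0)
Objective 7x + 2y at each:
  (0, 0): 0
  (0, 9): 18
  (5, 4): 43
  (23/3, 0): 161/3
Maximum is 161/3 at (23/3, 0).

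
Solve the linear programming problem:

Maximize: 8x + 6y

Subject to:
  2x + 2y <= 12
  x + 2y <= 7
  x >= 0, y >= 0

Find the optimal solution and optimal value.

Feasible vertices: (0, 0), (0, 7/2), (5, 1), (6, 0)
Objective 8x + 6y at each:
  (0, 0): 0
  (0, 7/2): 21
  (5, 1): 46
  (6, 0): 48
Maximum is 48 at (6, 0).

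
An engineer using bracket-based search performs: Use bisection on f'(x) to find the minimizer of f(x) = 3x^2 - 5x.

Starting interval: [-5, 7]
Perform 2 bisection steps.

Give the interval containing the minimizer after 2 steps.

Finding critical point of f(x) = 3x^2 - 5x using bisection on f'(x) = 6x + -5.
f'(x) = 0 when x = 5/6.
Starting interval: [-5, 7]
Step 1: mid = 1, f'(mid) = 1, new interval = [-5, 1]
Step 2: mid = -2, f'(mid) = -17, new interval = [-2, 1]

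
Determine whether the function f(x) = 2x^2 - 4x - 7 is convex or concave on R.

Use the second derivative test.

f(x) = 2x^2 - 4x - 7
f'(x) = 4x - 4
f''(x) = 4
Since f''(x) = 4 > 0 for all x, f is convex on R.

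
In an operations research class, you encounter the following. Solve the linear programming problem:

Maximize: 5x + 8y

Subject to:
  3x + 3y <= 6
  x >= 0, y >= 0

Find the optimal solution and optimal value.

The feasible region has vertices at [(0, 0), (2, 0), (0, 2)].
Checking objective 5x + 8y at each vertex:
  (0, 0): 5*0 + 8*0 = 0
  (2, 0): 5*2 + 8*0 = 10
  (0, 2): 5*0 + 8*2 = 16
Maximum is 16 at (0, 2).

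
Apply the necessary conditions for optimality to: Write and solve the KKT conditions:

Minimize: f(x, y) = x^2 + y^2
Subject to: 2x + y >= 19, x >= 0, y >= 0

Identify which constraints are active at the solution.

KKT conditions for min x^2 + y^2 s.t. 2x + 1y >= 19, x >= 0, y >= 0:
Stationarity: 2x = mu*2 + mu_x, 2y = mu*1 + mu_y, with mu, mu_x, mu_y >= 0
Complementary slackness: mu*(2x + y - 19) = 0, mu_x*x = 0, mu_y*y = 0
(0, 0) is infeasible (2*0 + 1*0 < 19), so if mu = 0 stationarity would force x = mu_x/2 >= 0, y = mu_y/2 >= 0 with mu_x*x = mu_y*y = 0, i.e. x = y = 0: contradiction. Hence mu > 0 and 2x + y = 19 is active.
Try x > 0, y > 0 (so mu_x = mu_y = 0): x = 2*mu/2, y = 1*mu/2
Substitute: 2*(2*mu/2) + 1*(1*mu/2) = 19
  mu*5/2 = 19 => mu = 38/5
x* = 38/5 > 0, y* = 19/5 > 0, consistent with mu_x = mu_y = 0.
f is convex and the constraints are linear, so this KKT point is the global minimum.
f* = 361/5
Active constraints: 2x + y >= 19 (holds with equality, mu = 38/5 > 0); x >= 0 and y >= 0 are inactive (mu_x = mu_y = 0).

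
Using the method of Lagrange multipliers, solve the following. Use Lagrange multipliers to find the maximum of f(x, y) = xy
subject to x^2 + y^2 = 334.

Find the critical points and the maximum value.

Lagrange conditions: y = 2*lambda*x and x = 2*lambda*y
If x = 0 then y = 0, violating the constraint, so x, y != 0.
Dividing: y/x = x/y => x^2 = y^2 => y = x or y = -x
Constraint: 2x^2 = 334 => x^2 = 167 => x = +/-sqrt(167)
Critical points: (sqrt(167), sqrt(167)), (-sqrt(167), -sqrt(167)), (sqrt(167), -sqrt(167)), (-sqrt(167), sqrt(167))
  y = x:  xy = x^2 = 167  at (sqrt(167), sqrt(167)) and (-sqrt(167), -sqrt(167))
  y = -x: xy = -x^2 = -167 at (sqrt(167), -sqrt(167)) and (-sqrt(167), sqrt(167))
Maximum xy = 167 at (sqrt(167), sqrt(167)) and (-sqrt(167), -sqrt(167))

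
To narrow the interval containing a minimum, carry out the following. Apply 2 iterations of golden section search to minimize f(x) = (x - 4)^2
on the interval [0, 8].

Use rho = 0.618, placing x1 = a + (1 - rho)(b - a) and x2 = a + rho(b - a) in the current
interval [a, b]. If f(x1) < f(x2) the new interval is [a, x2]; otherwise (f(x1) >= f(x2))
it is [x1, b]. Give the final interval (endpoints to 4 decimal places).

Golden section search for min of f(x) = (x - 4)^2 on [0, 8].
Each step: x1 = a + (1 - rho)(b - a), x2 = a + rho(b - a); if f(x1) < f(x2) keep [a, x2], otherwise keep [x1, b].
Step 1: [0.0000, 8.0000], x1=3.0560 (f=0.8911), x2=4.9440 (f=0.8911); f(x1) = f(x2) (tie, not '<') => keep [3.0560, 8.0000]
Step 2: [3.0560, 8.0000], x1=4.9446 (f=0.8923), x2=6.1114 (f=4.4580); f(x1) < f(x2) => keep [3.0560, 6.1114]
Final interval: [3.0560, 6.1114]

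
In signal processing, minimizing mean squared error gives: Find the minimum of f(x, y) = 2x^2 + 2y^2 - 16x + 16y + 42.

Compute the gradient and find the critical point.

f(x,y) = 2x^2 + 2y^2 - 16x + 16y + 42
df/dx = 4x + (-16) = 0  =>  x = 4
df/dy = 4y + (16) = 0  =>  y = -4
f(4, -4) = 2*(4)^2 + 2*(-4)^2 + -16*(4) + 16*(-4) + 42 = -22
Hessian is diagonal with entries 4, 4 > 0, so this is a minimum.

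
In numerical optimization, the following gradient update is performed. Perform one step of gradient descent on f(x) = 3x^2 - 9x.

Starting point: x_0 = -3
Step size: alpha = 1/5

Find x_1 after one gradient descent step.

f(x) = 3x^2 - 9x
f'(x) = 6x - 9
f'(-3) = 6*-3 + (-9) = -27
x_1 = x_0 - alpha * f'(x_0) = -3 - 1/5 * -27 = 12/5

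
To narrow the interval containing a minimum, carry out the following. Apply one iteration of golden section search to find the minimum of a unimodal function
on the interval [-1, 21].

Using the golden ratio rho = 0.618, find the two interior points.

Golden section search on [-1, 21].
Golden ratio rho = 0.618 (approx).
Interior points:
  x_1 = -1 + (1-0.618)*22 = 7.4040
  x_2 = -1 + 0.618*22 = 12.5960
Compare f(x_1) and f(x_2) to determine which subinterval to keep.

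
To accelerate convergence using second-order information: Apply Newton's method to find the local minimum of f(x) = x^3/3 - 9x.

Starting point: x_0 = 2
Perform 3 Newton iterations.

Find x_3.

f(x) = x^3/3 - 9x
f'(x) = x^2 - 9, f''(x) = 2x
Newton update: x_{n+1} = x_n - (x_n^2 - 9)/(2*x_n)
Step 1: x_0 = 2, f'=-5, f''=4, x_1 = 13/4
Step 2: x_1 = 13/4, f'=25/16, f''=13/2, x_2 = 313/104
Step 3: x_2 = 313/104, f'=625/10816, f''=313/52, x_3 = 195313/65104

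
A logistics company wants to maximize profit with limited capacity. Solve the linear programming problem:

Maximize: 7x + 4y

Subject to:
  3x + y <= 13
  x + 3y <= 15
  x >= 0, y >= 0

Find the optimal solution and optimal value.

Feasible vertices: (0, 0), (0, 5), (3, 4), (13/3, 0)
Objective 7x + 4y at each:
  (0, 0): 0
  (0, 5): 20
  (3, 4): 37
  (13/3, 0): 91/3
Maximum is 37 at (3, 4).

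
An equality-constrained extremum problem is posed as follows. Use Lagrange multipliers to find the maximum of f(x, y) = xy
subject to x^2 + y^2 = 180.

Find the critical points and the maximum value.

Lagrange conditions: y = 2*lambda*x and x = 2*lambda*y
If x = 0 then y = 0, violating the constraint, so x, y != 0.
Dividing: y/x = x/y => x^2 = y^2 => y = x or y = -x
Constraint: 2x^2 = 180 => x^2 = 90 => x = +/-sqrt(90)
Critical points: (sqrt(90), sqrt(90)), (-sqrt(90), -sqrt(90)), (sqrt(90), -sqrt(90)), (-sqrt(90), sqrt(90))
  y = x:  xy = x^2 = 90  at (sqrt(90), sqrt(90)) and (-sqrt(90), -sqrt(90))
  y = -x: xy = -x^2 = -90 at (sqrt(90), -sqrt(90)) and (-sqrt(90), sqrt(90))
Maximum xy = 90 at (sqrt(90), sqrt(90)) and (-sqrt(90), -sqrt(90))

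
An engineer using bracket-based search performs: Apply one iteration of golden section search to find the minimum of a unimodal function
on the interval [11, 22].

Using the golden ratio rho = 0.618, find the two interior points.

Golden section search on [11, 22].
Golden ratio rho = 0.618 (approx).
Interior points:
  x_1 = 11 + (1-0.618)*11 = 15.2020
  x_2 = 11 + 0.618*11 = 17.7980
Compare f(x_1) and f(x_2) to determine which subinterval to keep.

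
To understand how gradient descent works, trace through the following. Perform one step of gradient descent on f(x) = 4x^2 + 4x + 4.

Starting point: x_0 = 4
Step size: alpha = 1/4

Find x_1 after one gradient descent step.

f(x) = 4x^2 + 4x + 4
f'(x) = 8x + 4
f'(4) = 8*4 + (4) = 36
x_1 = x_0 - alpha * f'(x_0) = 4 - 1/4 * 36 = -5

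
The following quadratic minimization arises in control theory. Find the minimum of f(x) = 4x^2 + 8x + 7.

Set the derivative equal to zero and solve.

f(x) = 4x^2 + 8x + 7
f'(x) = 8x + (8) = 0
x = -8/8 = -1
f(-1) = 3
Since f''(x) = 8 > 0, this is a minimum.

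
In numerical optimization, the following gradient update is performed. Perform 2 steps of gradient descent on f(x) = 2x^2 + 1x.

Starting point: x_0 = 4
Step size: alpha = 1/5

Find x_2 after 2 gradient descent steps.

f(x) = 2x^2 + 1x, f'(x) = 4x + (1)
Step 1: f'(4) = 17, x_1 = 4 - 1/5 * 17 = 3/5
Step 2: f'(3/5) = 17/5, x_2 = 3/5 - 1/5 * 17/5 = -2/25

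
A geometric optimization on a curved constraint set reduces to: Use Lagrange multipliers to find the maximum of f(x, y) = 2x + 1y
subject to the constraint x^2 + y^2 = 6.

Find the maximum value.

Set up Lagrange conditions: grad f = lambda * grad g
  2 = 2*lambda*x
  1 = 2*lambda*y
From these: x/y = 2/1, so x = 2t, y = 1t for some t.
Substitute into constraint: (2t)^2 + (1t)^2 = 6
  t^2 * 5 = 6
  t = sqrt(6/5)
Maximum = 2*x + 1*y = (2^2 + 1^2)*t = 5 * sqrt(6/5) = sqrt(30)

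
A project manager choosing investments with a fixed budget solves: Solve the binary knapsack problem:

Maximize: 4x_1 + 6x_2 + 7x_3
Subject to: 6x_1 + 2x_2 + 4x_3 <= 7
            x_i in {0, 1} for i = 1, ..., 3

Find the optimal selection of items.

Items: item 1 (v=4, w=6), item 2 (v=6, w=2), item 3 (v=7, w=4)
Capacity: 7
Checking all 8 subsets (w = total weight, v = total value):
  {}: w = 0, v = 0
  {1}: w = 6, v = 4
  {2}: w = 2, v = 6
  {3}: w = 4, v = 7
  {1, 2}: w = 8 > 7, infeasible
  {1, 3}: w = 10 > 7, infeasible
  {2, 3}: w = 6, v = 13
  {1, 2, 3}: w = 12 > 7, infeasible
Best feasible subset: items [2, 3]
Total weight: 6 <= 7, total value: 13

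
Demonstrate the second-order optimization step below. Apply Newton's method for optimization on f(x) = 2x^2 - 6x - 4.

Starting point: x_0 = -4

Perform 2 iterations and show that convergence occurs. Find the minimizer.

f(x) = 2x^2 - 6x - 4, f'(x) = 4x + (-6), f''(x) = 4
Step 1: f'(-4) = -22, x_1 = -4 - -22/4 = 3/2
Step 2: f'(3/2) = 0, x_2 = 3/2 (converged)
Newton's method converges in 1 step for quadratics.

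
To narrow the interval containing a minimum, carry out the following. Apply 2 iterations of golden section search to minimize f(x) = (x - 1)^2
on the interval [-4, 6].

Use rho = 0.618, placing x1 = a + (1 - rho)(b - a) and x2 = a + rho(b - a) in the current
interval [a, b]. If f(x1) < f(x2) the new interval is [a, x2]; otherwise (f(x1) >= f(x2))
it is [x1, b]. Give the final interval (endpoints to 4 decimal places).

Golden section search for min of f(x) = (x - 1)^2 on [-4, 6].
Each step: x1 = a + (1 - rho)(b - a), x2 = a + rho(b - a); if f(x1) < f(x2) keep [a, x2], otherwise keep [x1, b].
Step 1: [-4.0000, 6.0000], x1=-0.1800 (f=1.3924), x2=2.1800 (f=1.3924); f(x1) = f(x2) (tie, not '<') => keep [-0.1800, 6.0000]
Step 2: [-0.1800, 6.0000], x1=2.1808 (f=1.3942), x2=3.6392 (f=6.9656); f(x1) < f(x2) => keep [-0.1800, 3.6392]
Final interval: [-0.1800, 3.6392]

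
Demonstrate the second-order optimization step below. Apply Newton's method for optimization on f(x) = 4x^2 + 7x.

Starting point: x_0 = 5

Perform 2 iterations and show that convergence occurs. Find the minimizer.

f(x) = 4x^2 + 7x, f'(x) = 8x + (7), f''(x) = 8
Step 1: f'(5) = 47, x_1 = 5 - 47/8 = -7/8
Step 2: f'(-7/8) = 0, x_2 = -7/8 (converged)
Newton's method converges in 1 step for quadratics.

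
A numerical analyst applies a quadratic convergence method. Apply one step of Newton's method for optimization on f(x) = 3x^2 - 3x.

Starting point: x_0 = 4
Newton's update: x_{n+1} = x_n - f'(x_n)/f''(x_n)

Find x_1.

f(x) = 3x^2 - 3x
f'(x) = 6x + (-3), f''(x) = 6
Newton step: x_1 = x_0 - f'(x_0)/f''(x_0)
f'(4) = 21
x_1 = 4 - 21/6 = 1/2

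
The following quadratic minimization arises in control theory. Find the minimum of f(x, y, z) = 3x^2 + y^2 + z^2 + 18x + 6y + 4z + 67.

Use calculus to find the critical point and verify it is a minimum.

f(x,y,z) = 3x^2 + y^2 + z^2 + 18x + 6y + 4z + 67
df/dx = 6x + (18) = 0 => x = -3
df/dy = 2y + (6) = 0 => y = -3
df/dz = 2z + (4) = 0 => z = -2
f(-3,-3,-2) = 3*(-3)^2 + 1*(-3)^2 + 1*(-2)^2 + 18*(-3) + 6*(-3) + 4*(-2) + 67 = 27
Hessian is diagonal with entries 6, 2, 2 > 0, confirmed minimum.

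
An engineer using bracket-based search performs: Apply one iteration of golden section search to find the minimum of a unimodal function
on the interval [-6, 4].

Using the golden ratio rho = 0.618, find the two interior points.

Golden section search on [-6, 4].
Golden ratio rho = 0.618 (approx).
Interior points:
  x_1 = -6 + (1-0.618)*10 = -2.1800
  x_2 = -6 + 0.618*10 = 0.1800
Compare f(x_1) and f(x_2) to determine which subinterval to keep.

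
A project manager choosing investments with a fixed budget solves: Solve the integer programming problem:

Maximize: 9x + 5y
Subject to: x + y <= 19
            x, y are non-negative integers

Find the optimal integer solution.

Objective: 9x + 5y, constraint: x + y <= 19
Coefficient of x is 9 >= coefficient of y is 5, so allocate the entire budget to x.
Optimal: x = 19, y = 0, value = 171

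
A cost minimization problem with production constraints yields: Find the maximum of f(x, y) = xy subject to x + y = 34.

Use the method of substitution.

Substitute y = 34 - x into f(x,y) = xy:
g(x) = x(34 - x) = 34x - x^2
g'(x) = 34 - 2x = 0  =>  x = 17
y = 34 - 17 = 17
Maximum value = 17 * 17 = 289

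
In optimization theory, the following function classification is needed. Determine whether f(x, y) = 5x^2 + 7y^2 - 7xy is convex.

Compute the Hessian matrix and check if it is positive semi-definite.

f(x,y) = 5x^2 + 7y^2 - 7xy
Hessian H = [[10, -7], [-7, 14]]
trace(H) = 24, det(H) = 91
Eigenvalues: (24 +/- sqrt(212)) / 2 = 19.28, 4.72
Since both eigenvalues > 0, f is convex.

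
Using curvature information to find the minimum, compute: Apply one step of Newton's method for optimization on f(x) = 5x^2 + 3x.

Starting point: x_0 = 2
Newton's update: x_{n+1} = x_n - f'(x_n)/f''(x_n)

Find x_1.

f(x) = 5x^2 + 3x
f'(x) = 10x + (3), f''(x) = 10
Newton step: x_1 = x_0 - f'(x_0)/f''(x_0)
f'(2) = 23
x_1 = 2 - 23/10 = -3/10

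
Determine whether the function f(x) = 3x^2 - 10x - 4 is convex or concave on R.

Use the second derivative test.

f(x) = 3x^2 - 10x - 4
f'(x) = 6x - 10
f''(x) = 6
Since f''(x) = 6 > 0 for all x, f is convex on R.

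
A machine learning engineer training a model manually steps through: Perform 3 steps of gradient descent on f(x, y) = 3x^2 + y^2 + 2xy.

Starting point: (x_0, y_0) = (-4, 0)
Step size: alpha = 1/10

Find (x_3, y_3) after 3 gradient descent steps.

f(x,y) = 3x^2 + y^2 + 2xy
grad_x = 6x + 2y, grad_y = 2y + 2x
Step 1: grad = (-24, -8), (-8/5, 4/5)
Step 2: grad = (-8, -8/5), (-4/5, 24/25)
Step 3: grad = (-72/25, 8/25), (-64/125, 116/125)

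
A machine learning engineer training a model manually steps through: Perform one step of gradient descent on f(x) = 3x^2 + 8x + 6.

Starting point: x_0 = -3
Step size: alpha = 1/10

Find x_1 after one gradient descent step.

f(x) = 3x^2 + 8x + 6
f'(x) = 6x + 8
f'(-3) = 6*-3 + (8) = -10
x_1 = x_0 - alpha * f'(x_0) = -3 - 1/10 * -10 = -2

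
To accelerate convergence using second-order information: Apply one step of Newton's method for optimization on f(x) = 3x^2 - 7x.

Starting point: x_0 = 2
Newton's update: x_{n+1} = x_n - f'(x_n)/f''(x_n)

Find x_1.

f(x) = 3x^2 - 7x
f'(x) = 6x + (-7), f''(x) = 6
Newton step: x_1 = x_0 - f'(x_0)/f''(x_0)
f'(2) = 5
x_1 = 2 - 5/6 = 7/6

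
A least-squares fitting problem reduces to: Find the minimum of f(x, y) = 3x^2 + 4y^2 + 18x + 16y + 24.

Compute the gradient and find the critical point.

f(x,y) = 3x^2 + 4y^2 + 18x + 16y + 24
df/dx = 6x + (18) = 0  =>  x = -3
df/dy = 8y + (16) = 0  =>  y = -2
f(-3, -2) = 3*(-3)^2 + 4*(-2)^2 + 18*(-3) + 16*(-2) + 24 = -19
Hessian is diagonal with entries 6, 8 > 0, so this is a minimum.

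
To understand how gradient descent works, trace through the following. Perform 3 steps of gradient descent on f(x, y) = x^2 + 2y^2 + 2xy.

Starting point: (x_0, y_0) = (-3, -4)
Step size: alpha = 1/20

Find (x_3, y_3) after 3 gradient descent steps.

f(x,y) = x^2 + 2y^2 + 2xy
grad_x = 2x + 2y, grad_y = 4y + 2x
Step 1: grad = (-14, -22), (-23/10, -29/10)
Step 2: grad = (-52/5, -81/5), (-89/50, -209/100)
Step 3: grad = (-387/50, -298/25), (-1393/1000, -747/500)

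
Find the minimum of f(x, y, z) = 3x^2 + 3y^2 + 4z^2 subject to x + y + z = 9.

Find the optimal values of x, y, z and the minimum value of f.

Using Lagrange multipliers on f = 3x^2 + 3y^2 + 4z^2 with constraint x + y + z = 9:
Conditions: 2*3*x = lambda, 2*3*y = lambda, 2*4*z = lambda
So x = lambda/6, y = lambda/6, z = lambda/8
Substituting into constraint: lambda * (11/24) = 9
lambda = 216/11
x = 36/11, y = 36/11, z = 27/11
Minimum value = 972/11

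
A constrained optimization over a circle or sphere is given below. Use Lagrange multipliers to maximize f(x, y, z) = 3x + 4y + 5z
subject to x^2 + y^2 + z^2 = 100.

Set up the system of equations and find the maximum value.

Lagrange conditions: 3 = 2*lambda*x, 4 = 2*lambda*y, 5 = 2*lambda*z
So x:3 = y:4 = z:5, i.e. x = 3t, y = 4t, z = 5t
Constraint: t^2*(3^2 + 4^2 + 5^2) = 100
  t^2 * 50 = 100  =>  t = sqrt(2)
Maximum = 3*3t + 4*4t + 5*5t = 50*sqrt(2) = sqrt(5000)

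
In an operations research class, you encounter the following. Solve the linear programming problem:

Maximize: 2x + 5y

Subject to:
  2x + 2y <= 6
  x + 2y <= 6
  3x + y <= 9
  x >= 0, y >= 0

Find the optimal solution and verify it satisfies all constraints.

Feasible vertices: (0, 0), (0, 3), (3, 0)
Objective 2x + 5y at each vertex:
  (0, 0): 0
  (0, 3): 15
  (3, 0): 6
Maximum is 15 at (0, 3).
Verify constraints at (x, y) = (0, 3):
  2*0 + 2*3 = 6 <= 6 (active)
  1*0 + 2*3 = 6 <= 6 (active)
  3*0 + 1*3 = 3 <= 9
  x = 0 >= 0, y = 3 >= 0. All constraints satisfied.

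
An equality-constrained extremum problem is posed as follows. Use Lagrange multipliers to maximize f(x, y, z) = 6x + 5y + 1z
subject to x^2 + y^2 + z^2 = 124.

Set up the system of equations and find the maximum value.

Lagrange conditions: 6 = 2*lambda*x, 5 = 2*lambda*y, 1 = 2*lambda*z
So x:6 = y:5 = z:1, i.e. x = 6t, y = 5t, z = 1t
Constraint: t^2*(6^2 + 5^2 + 1^2) = 124
  t^2 * 62 = 124  =>  t = sqrt(2)
Maximum = 6*6t + 5*5t + 1*1t = 62*sqrt(2) = sqrt(7688)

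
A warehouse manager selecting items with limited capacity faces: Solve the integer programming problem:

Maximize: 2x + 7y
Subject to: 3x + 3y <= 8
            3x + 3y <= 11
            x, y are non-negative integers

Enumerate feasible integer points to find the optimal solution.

Constraint 1: 3x + 3y <= 8
Constraint 2: 3x + 3y <= 11
Feasible x range (need y >= 0): 0 <= x <= min(8/3, 11/3) => x in {0, ..., 2}.
Enumerate feasible integer points row by row (the coefficient of y is 7 > 0, so for each x the largest feasible y gives the best value):
  x = 0: y <= min((8 - 3*0)/3, (11 - 3*0)/3) => y in {0, ..., 2}; best 2*0 + 7*2 = 14
  x = 1: y <= min((8 - 3*1)/3, (11 - 3*1)/3) => y in {0, ..., 1}; best 2*1 + 7*1 = 9
  x = 2: y <= min((8 - 3*2)/3, (11 - 3*2)/3) => y in {0}; best 2*2 + 7*0 = 4
The maximum 2x + 7y = 14 is achieved at x = 0, y = 2.
Check: 3*0 + 3*2 = 6 <= 8 and 3*0 + 3*2 = 6 <= 11.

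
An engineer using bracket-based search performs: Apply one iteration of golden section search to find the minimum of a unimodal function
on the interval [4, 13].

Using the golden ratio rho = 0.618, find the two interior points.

Golden section search on [4, 13].
Golden ratio rho = 0.618 (approx).
Interior points:
  x_1 = 4 + (1-0.618)*9 = 7.4380
  x_2 = 4 + 0.618*9 = 9.5620
Compare f(x_1) and f(x_2) to determine which subinterval to keep.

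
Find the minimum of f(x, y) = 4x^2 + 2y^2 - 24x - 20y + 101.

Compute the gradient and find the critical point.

f(x,y) = 4x^2 + 2y^2 - 24x - 20y + 101
df/dx = 8x + (-24) = 0  =>  x = 3
df/dy = 4y + (-20) = 0  =>  y = 5
f(3, 5) = 4*(3)^2 + 2*(5)^2 + -24*(3) + -20*(5) + 101 = 15
Hessian is diagonal with entries 8, 4 > 0, so this is a minimum.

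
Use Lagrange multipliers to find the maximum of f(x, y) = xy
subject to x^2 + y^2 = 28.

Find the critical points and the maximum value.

Lagrange conditions: y = 2*lambda*x and x = 2*lambda*y
If x = 0 then y = 0, violating the constraint, so x, y != 0.
Dividing: y/x = x/y => x^2 = y^2 => y = x or y = -x
Constraint: 2x^2 = 28 => x^2 = 14 => x = +/-sqrt(14)
Critical points: (sqrt(14), sqrt(14)), (-sqrt(14), -sqrt(14)), (sqrt(14), -sqrt(14)), (-sqrt(14), sqrt(14))
  y = x:  xy = x^2 = 14  at (sqrt(14), sqrt(14)) and (-sqrt(14), -sqrt(14))
  y = -x: xy = -x^2 = -14 at (sqrt(14), -sqrt(14)) and (-sqrt(14), sqrt(14))
Maximum xy = 14 at (sqrt(14), sqrt(14)) and (-sqrt(14), -sqrt(14))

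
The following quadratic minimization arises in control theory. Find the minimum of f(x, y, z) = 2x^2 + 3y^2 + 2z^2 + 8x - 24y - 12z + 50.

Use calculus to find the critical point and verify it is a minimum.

f(x,y,z) = 2x^2 + 3y^2 + 2z^2 + 8x - 24y - 12z + 50
df/dx = 4x + (8) = 0 => x = -2
df/dy = 6y + (-24) = 0 => y = 4
df/dz = 4z + (-12) = 0 => z = 3
f(-2,4,3) = 2*(-2)^2 + 3*(4)^2 + 2*(3)^2 + 8*(-2) + -24*(4) + -12*(3) + 50 = -24
Hessian is diagonal with entries 4, 6, 4 > 0, confirmed minimum.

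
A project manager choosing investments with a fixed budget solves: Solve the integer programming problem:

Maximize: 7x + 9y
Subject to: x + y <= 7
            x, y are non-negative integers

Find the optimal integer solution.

Objective: 7x + 9y, constraint: x + y <= 7
Coefficient of y is 9 > coefficient of x is 7, so allocate the entire budget to y.
Optimal: x = 0, y = 7, value = 63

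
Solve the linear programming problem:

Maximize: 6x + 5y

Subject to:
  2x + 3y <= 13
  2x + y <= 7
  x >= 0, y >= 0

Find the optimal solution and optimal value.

Feasible vertices: (0, 0), (0, 13/3), (2, 3), (7/2, 0)
Objective 6x + 5y at each:
  (0, 0): 0
  (0, 13/3): 65/3
  (2, 3): 27
  (7/2, 0): 21
Maximum is 27 at (2, 3).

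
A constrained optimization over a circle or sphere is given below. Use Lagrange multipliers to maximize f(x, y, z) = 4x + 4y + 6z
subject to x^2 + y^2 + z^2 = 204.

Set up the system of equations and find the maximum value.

Lagrange conditions: 4 = 2*lambda*x, 4 = 2*lambda*y, 6 = 2*lambda*z
So x:4 = y:4 = z:6, i.e. x = 4t, y = 4t, z = 6t
Constraint: t^2*(4^2 + 4^2 + 6^2) = 204
  t^2 * 68 = 204  =>  t = sqrt(3)
Maximum = 4*4t + 4*4t + 6*6t = 68*sqrt(3) = sqrt(13872)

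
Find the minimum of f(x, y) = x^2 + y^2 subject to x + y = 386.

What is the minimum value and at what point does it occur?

Substitute y = 386 - x into f(x,y) = x^2 + y^2:
g(x) = x^2 + (386 - x)^2 = 2x^2 - 772x + 148996
g'(x) = 4x - 772 = 0  =>  x = 193
y = 386 - 193 = 193
Minimum value = 193^2 + 193^2 = 74498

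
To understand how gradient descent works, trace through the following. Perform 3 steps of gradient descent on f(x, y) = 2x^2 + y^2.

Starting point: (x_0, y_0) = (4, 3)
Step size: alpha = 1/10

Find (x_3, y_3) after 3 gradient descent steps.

f(x,y) = 2x^2 + y^2
grad_x = 4x + 0y, grad_y = 2y + 0x
Step 1: grad = (16, 6), (12/5, 12/5)
Step 2: grad = (48/5, 24/5), (36/25, 48/25)
Step 3: grad = (144/25, 96/25), (108/125, 192/125)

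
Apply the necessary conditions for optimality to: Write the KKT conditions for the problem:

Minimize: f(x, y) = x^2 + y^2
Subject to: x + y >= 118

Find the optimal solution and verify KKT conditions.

KKT conditions for min x^2 + y^2 s.t. x + y >= 118:
Stationarity: 2x = mu, 2y = mu
So x = y = mu/2.
Complementary slackness: mu*(x + y - 118) = 0
Primal feasibility: x + y >= 118; dual feasibility: mu >= 0
If mu = 0 then x = y = 0, but 0 + 0 < 118 is infeasible, so the constraint is active.
Constraint active: x + y = 2*(mu/2) = 118 => mu = 118
x = y = 59, f = 6962
Verify: stationarity 2*59 = 118 = mu; primal 59 + 59 = 118 >= 118; dual mu = 118 >= 0; complementary slackness 118*(118 - 118) = 0. All KKT conditions hold.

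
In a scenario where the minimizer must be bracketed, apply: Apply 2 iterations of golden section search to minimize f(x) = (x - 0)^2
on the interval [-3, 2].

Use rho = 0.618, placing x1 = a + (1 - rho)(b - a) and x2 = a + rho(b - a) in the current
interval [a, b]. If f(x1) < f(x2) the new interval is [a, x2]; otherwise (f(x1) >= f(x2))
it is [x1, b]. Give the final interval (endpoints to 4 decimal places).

Golden section search for min of f(x) = (x - 0)^2 on [-3, 2].
Each step: x1 = a + (1 - rho)(b - a), x2 = a + rho(b - a); if f(x1) < f(x2) keep [a, x2], otherwise keep [x1, b].
Step 1: [-3.0000, 2.0000], x1=-1.0900 (f=1.1881), x2=0.0900 (f=0.0081); f(x1) > f(x2) => keep [-1.0900, 2.0000]
Step 2: [-1.0900, 2.0000], x1=0.0904 (f=0.0082), x2=0.8196 (f=0.6718); f(x1) < f(x2) => keep [-1.0900, 0.8196]
Final interval: [-1.0900, 0.8196]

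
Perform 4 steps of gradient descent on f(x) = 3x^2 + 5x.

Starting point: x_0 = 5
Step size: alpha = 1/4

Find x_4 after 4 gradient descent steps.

f(x) = 3x^2 + 5x, f'(x) = 6x + (5)
Step 1: f'(5) = 35, x_1 = 5 - 1/4 * 35 = -15/4
Step 2: f'(-15/4) = -35/2, x_2 = -15/4 - 1/4 * -35/2 = 5/8
Step 3: f'(5/8) = 35/4, x_3 = 5/8 - 1/4 * 35/4 = -25/16
Step 4: f'(-25/16) = -35/8, x_4 = -25/16 - 1/4 * -35/8 = -15/32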